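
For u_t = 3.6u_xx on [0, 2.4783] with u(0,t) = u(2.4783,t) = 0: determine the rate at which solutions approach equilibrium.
Eigenvalues: λₙ = 3.6n²π²/2.4783².
First three modes:
  n=1: λ₁ = 3.6π²/2.4783² ≈ 5.785
  n=2: λ₂ = 14.4π²/2.4783² ≈ 23.14 (4× faster decay)
  n=3: λ₃ = 32.4π²/2.4783² ≈ 52.064 (9× faster decay)
As t → ∞, higher modes decay exponentially faster. The n=1 mode dominates: u ~ c₁ sin(πx/2.4783) e^{-λ₁t}.
Decay rate: λ₁ = 3.6π²/2.4783² ≈ 5.785.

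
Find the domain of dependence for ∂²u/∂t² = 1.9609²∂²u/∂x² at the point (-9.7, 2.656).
Domain of dependence: [-14.9081504, -4.4918496]. Signals travel at speed 1.9609, so data within |x - -9.7| ≤ 1.9609·2.656 = 5.2081504 can reach the point.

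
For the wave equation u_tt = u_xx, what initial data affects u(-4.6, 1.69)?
Domain of dependence: [-6.29, -2.91]. Signals travel at speed 1, so data within |x - -4.6| ≤ 1·1.69 = 1.69 can reach the point.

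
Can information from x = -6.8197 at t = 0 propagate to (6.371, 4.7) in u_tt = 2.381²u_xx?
No. The domain of dependence is [-4.8197, 17.5617], and -6.8197 is outside this interval.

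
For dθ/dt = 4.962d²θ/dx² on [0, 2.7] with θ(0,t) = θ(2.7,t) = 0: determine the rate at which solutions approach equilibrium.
Eigenvalues: λₙ = 4.962n²π²/2.7².
First three modes:
  n=1: λ₁ = 4.962π²/2.7² ≈ 6.718
  n=2: λ₂ = 19.848π²/2.7² ≈ 26.871 (4× faster decay)
  n=3: λ₃ = 44.658π²/2.7² ≈ 60.46 (9× faster decay)
As t → ∞, higher modes decay exponentially faster. The n=1 mode dominates: θ ~ c₁ sin(πx/2.7) e^{-λ₁t}.
Decay rate: λ₁ = 4.962π²/2.7² ≈ 6.718.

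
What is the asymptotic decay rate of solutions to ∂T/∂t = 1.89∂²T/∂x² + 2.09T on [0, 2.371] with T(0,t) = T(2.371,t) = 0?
Eigenvalues: λₙ = 1.89n²π²/2.371² - 2.09.
First three modes:
  n=1: λ₁ = 1.89π²/2.371² - 2.09 ≈ 1.228
  n=2: λ₂ = 7.56π²/2.371² - 2.09 ≈ 11.183
  n=3: λ₃ = 17.01π²/2.371² - 2.09 ≈ 27.774
Since 1.89π²/2.371² ≈ 3.318 > 2.09, all λₙ > 0.
The n=1 mode decays slowest → dominates as t → ∞.
Asymptotic: T ~ c₁ sin(πx/2.371) e^{-λ₁t} with decay rate λ₁ ≈ 1.228.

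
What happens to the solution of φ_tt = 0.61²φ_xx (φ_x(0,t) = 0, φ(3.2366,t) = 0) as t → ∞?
φ oscillates (no decay). Energy is conserved; the solution oscillates indefinitely as standing waves.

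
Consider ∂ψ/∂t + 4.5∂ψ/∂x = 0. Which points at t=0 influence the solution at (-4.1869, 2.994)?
A single point: x = -17.6599. The characteristic through (-4.1869, 2.994) is x - 4.5t = const, so x = -4.1869 - 4.5·2.994 = -17.6599.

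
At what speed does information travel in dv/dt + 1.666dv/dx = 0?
Speed = 1.666. Information travels along x - 1.666t = const (rightward).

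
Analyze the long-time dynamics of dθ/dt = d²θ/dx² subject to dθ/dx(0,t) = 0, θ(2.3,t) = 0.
Long-time behavior: θ → 0. Heat escapes through the Dirichlet boundary.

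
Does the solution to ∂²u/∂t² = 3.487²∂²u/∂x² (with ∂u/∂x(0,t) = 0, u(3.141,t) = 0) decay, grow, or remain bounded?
u oscillates (no decay). Energy is conserved; the solution oscillates indefinitely as standing waves.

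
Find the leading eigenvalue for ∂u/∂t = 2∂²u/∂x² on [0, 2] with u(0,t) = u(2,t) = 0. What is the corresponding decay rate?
Eigenvalues: λₙ = 2n²π²/2².
First three modes:
  n=1: λ₁ = 2π²/2² ≈ 4.935
  n=2: λ₂ = 8π²/2² ≈ 19.739 (4× faster decay)
  n=3: λ₃ = 18π²/2² ≈ 44.413 (9× faster decay)
As t → ∞, higher modes decay exponentially faster. The n=1 mode dominates: u ~ c₁ sin(πx/2) e^{-λ₁t}.
Decay rate: λ₁ = 2π²/2² ≈ 4.935.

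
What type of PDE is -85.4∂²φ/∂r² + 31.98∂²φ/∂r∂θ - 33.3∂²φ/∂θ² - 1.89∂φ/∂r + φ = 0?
With A = -85.4, B = 31.98, C = -33.3, the discriminant is -10352.5596. This is an elliptic PDE.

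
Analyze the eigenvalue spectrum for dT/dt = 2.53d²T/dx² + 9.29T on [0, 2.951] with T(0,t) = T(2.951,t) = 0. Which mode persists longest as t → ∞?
Eigenvalues: λₙ = 2.53n²π²/2.951² - 9.29.
First three modes:
  n=1: λ₁ = 2.53π²/2.951² - 9.29 ≈ -6.423
  n=2: λ₂ = 10.12π²/2.951² - 9.29 ≈ 2.179
  n=3: λ₃ = 22.77π²/2.951² - 9.29 ≈ 16.516
Since 2.53π²/2.951² ≈ 2.867 < 9.29, λ₁ < 0.
The n=1 mode grows fastest (−λₙ is largest for n=1) → dominates.
Asymptotic: T ~ c₁ sin(πx/2.951) e^{6.423t} (exponential growth at rate −λ₁ ≈ 6.423).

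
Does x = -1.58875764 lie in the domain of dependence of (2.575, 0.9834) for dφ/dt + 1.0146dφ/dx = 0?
No. Only data at x = 1.57724236 affects (2.575, 0.9834). Advection has one-way propagation along characteristics.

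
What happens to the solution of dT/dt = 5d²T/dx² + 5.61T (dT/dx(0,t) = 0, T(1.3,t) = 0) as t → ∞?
T → 0. Diffusion dominates reaction (r=5.61 < κπ²/(4L²)≈7.3); solution decays.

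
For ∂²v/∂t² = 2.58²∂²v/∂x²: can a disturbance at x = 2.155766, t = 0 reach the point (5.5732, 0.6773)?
No. The domain of dependence is [3.825766, 7.320634], and 2.155766 is outside this interval.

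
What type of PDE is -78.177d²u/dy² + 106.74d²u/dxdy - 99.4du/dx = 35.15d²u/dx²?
Rewriting in standard form: -35.15d²u/dx² + 106.74d²u/dxdy - 78.177d²u/dy² - 99.4du/dx = 0. With A = -35.15, B = 106.74, C = -78.177, the discriminant is 401.7414. This is a hyperbolic PDE.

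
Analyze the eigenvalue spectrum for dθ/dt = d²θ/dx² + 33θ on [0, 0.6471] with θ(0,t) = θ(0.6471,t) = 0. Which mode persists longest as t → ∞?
Eigenvalues: λₙ = n²π²/0.6471² - 33.
First three modes:
  n=1: λ₁ = π²/0.6471² - 33 ≈ -9.43
  n=2: λ₂ = 4π²/0.6471² - 33 ≈ 61.279
  n=3: λ₃ = 9π²/0.6471² - 33 ≈ 179.129
Since π²/0.6471² ≈ 23.57 < 33, λ₁ < 0.
The n=1 mode grows fastest (−λₙ is largest for n=1) → dominates.
Asymptotic: θ ~ c₁ sin(πx/0.6471) e^{9.43t} (exponential growth at rate −λ₁ ≈ 9.43).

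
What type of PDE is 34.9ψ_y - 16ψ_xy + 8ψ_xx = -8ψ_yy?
Rewriting in standard form: 8ψ_xx - 16ψ_xy + 8ψ_yy + 34.9ψ_y = 0. With A = 8, B = -16, C = 8, the discriminant is 0. This is a parabolic PDE.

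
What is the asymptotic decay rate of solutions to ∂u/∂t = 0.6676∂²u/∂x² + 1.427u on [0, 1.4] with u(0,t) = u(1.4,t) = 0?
Eigenvalues: λₙ = 0.6676n²π²/1.4² - 1.427.
First three modes:
  n=1: λ₁ = 0.6676π²/1.4² - 1.427 ≈ 1.935
  n=2: λ₂ = 2.6704π²/1.4² - 1.427 ≈ 12.02
  n=3: λ₃ = 6.0084π²/1.4² - 1.427 ≈ 28.828
Since 0.6676π²/1.4² ≈ 3.362 > 1.427, all λₙ > 0.
The n=1 mode decays slowest → dominates as t → ∞.
Asymptotic: u ~ c₁ sin(πx/1.4) e^{-λ₁t} with decay rate λ₁ ≈ 1.935.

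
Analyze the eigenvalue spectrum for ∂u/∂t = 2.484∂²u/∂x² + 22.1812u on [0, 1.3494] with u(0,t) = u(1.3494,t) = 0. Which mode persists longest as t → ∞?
Eigenvalues: λₙ = 2.484n²π²/1.3494² - 22.1812.
First three modes:
  n=1: λ₁ = 2.484π²/1.3494² - 22.1812 ≈ -8.717
  n=2: λ₂ = 9.936π²/1.3494² - 22.1812 ≈ 31.674
  n=3: λ₃ = 22.356π²/1.3494² - 22.1812 ≈ 98.994
Since 2.484π²/1.3494² ≈ 13.464 < 22.1812, λ₁ < 0.
The n=1 mode grows fastest (−λₙ is largest for n=1) → dominates.
Asymptotic: u ~ c₁ sin(πx/1.3494) e^{8.717t} (exponential growth at rate −λ₁ ≈ 8.717).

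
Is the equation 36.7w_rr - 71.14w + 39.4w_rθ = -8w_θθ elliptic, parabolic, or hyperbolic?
Rewriting in standard form: 36.7w_rr + 39.4w_rθ + 8w_θθ - 71.14w = 0. Computing B² - 4AC with A = 36.7, B = 39.4, C = 8: discriminant = 377.96 (positive). Answer: hyperbolic.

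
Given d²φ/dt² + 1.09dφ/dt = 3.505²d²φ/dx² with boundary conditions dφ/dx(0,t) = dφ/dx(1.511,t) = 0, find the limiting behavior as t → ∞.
φ → constant (steady state). Damping (γ=1.09) dissipates the nonconstant modes; with Neumann BCs the spatial average obeys M''+γM'=0 and tends to a finite limit.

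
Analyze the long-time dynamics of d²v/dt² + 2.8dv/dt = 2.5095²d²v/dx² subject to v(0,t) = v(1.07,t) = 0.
Long-time behavior: v → 0. Damping (γ=2.8) dissipates energy; oscillations decay exponentially.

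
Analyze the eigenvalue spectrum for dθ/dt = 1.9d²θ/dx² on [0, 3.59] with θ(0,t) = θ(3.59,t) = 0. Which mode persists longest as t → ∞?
Eigenvalues: λₙ = 1.9n²π²/3.59².
First three modes:
  n=1: λ₁ = 1.9π²/3.59² ≈ 1.455
  n=2: λ₂ = 7.6π²/3.59² ≈ 5.82 (4× faster decay)
  n=3: λ₃ = 17.1π²/3.59² ≈ 13.095 (9× faster decay)
As t → ∞, higher modes decay exponentially faster. The n=1 mode dominates: θ ~ c₁ sin(πx/3.59) e^{-λ₁t}.
Decay rate: λ₁ = 1.9π²/3.59² ≈ 1.455.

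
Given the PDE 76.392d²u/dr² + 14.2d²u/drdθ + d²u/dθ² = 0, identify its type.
The second-order coefficients are A = 76.392, B = 14.2, C = 1. Since B² - 4AC = -103.928 < 0, this is an elliptic PDE.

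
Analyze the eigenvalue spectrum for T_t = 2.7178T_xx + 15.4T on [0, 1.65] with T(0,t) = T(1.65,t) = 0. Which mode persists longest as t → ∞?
Eigenvalues: λₙ = 2.7178n²π²/1.65² - 15.4.
First three modes:
  n=1: λ₁ = 2.7178π²/1.65² - 15.4 ≈ -5.547
  n=2: λ₂ = 10.8712π²/1.65² - 15.4 ≈ 24.01
  n=3: λ₃ = 24.4602π²/1.65² - 15.4 ≈ 73.273
Since 2.7178π²/1.65² ≈ 9.853 < 15.4, λ₁ < 0.
The n=1 mode grows fastest (−λₙ is largest for n=1) → dominates.
Asymptotic: T ~ c₁ sin(πx/1.65) e^{5.547t} (exponential growth at rate −λ₁ ≈ 5.547).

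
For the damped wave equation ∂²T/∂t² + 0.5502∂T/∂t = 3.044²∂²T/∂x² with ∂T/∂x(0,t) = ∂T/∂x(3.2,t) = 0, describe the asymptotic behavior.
T → constant (steady state). Damping (γ=0.5502) dissipates the nonconstant modes; with Neumann BCs the spatial average obeys M''+γM'=0 and tends to a finite limit.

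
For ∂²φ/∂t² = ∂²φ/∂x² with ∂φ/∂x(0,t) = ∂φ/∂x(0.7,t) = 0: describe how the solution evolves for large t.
φ oscillates about a mean that drifts linearly in t (generically unbounded; no decay). There is no damping, so the nonconstant modes persist as standing waves (energy conserved, no decay). But with Neumann conditions at both ends the constant mode has eigenvalue 0: the spatial mean M(t) of φ satisfies M'' = 0, so M(t) = M(0) + M'(0)·t. Unless the initial velocity has zero mean (∫φ_t(x,0)dx = 0), the solution grows linearly in t (unbounded, though not exponentially); if it does have zero mean, the solution stays bounded and simply oscillates.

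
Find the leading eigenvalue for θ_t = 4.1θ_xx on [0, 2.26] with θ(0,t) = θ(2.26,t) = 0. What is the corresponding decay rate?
Eigenvalues: λₙ = 4.1n²π²/2.26².
First three modes:
  n=1: λ₁ = 4.1π²/2.26² ≈ 7.923
  n=2: λ₂ = 16.4π²/2.26² ≈ 31.69 (4× faster decay)
  n=3: λ₃ = 36.9π²/2.26² ≈ 71.303 (9× faster decay)
As t → ∞, higher modes decay exponentially faster. The n=1 mode dominates: θ ~ c₁ sin(πx/2.26) e^{-λ₁t}.
Decay rate: λ₁ = 4.1π²/2.26² ≈ 7.923.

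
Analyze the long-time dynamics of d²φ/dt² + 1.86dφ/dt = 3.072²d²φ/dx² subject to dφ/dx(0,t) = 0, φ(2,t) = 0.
Long-time behavior: φ → 0. Damping (γ=1.86) dissipates energy; oscillations decay exponentially.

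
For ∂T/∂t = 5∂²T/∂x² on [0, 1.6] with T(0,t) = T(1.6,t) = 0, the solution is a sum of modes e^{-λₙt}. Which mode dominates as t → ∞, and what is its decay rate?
Eigenvalues: λₙ = 5n²π²/1.6².
First three modes:
  n=1: λ₁ = 5π²/1.6² ≈ 19.277
  n=2: λ₂ = 20π²/1.6² ≈ 77.106 (4× faster decay)
  n=3: λ₃ = 45π²/1.6² ≈ 173.489 (9× faster decay)
As t → ∞, higher modes decay exponentially faster. The n=1 mode dominates: T ~ c₁ sin(πx/1.6) e^{-λ₁t}.
Decay rate: λ₁ = 5π²/1.6² ≈ 19.277.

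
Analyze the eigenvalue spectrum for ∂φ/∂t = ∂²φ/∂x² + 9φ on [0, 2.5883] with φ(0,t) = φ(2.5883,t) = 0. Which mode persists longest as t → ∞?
Eigenvalues: λₙ = n²π²/2.5883² - 9.
First three modes:
  n=1: λ₁ = π²/2.5883² - 9 ≈ -7.527
  n=2: λ₂ = 4π²/2.5883² - 9 ≈ -3.107
  n=3: λ₃ = 9π²/2.5883² - 9 ≈ 4.259
Since π²/2.5883² ≈ 1.473 < 9, λ₁ < 0.
The n=1 mode grows fastest (−λₙ is largest for n=1) → dominates.
Asymptotic: φ ~ c₁ sin(πx/2.5883) e^{7.527t} (exponential growth at rate −λ₁ ≈ 7.527).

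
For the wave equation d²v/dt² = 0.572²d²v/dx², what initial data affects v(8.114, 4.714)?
Domain of dependence: [5.417592, 10.810408]. Signals travel at speed 0.572, so data within |x - 8.114| ≤ 0.572·4.714 = 2.696408 can reach the point.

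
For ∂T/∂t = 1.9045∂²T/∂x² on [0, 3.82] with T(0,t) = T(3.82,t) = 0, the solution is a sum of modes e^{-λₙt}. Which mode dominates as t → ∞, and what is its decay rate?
Eigenvalues: λₙ = 1.9045n²π²/3.82².
First three modes:
  n=1: λ₁ = 1.9045π²/3.82² ≈ 1.288
  n=2: λ₂ = 7.618π²/3.82² ≈ 5.152 (4× faster decay)
  n=3: λ₃ = 17.1405π²/3.82² ≈ 11.593 (9× faster decay)
As t → ∞, higher modes decay exponentially faster. The n=1 mode dominates: T ~ c₁ sin(πx/3.82) e^{-λ₁t}.
Decay rate: λ₁ = 1.9045π²/3.82² ≈ 1.288.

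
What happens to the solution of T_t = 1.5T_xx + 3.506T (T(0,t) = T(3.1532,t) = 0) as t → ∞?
T grows unboundedly. Reaction dominates diffusion (r=3.506 > κπ²/L²≈1.49); solution grows exponentially.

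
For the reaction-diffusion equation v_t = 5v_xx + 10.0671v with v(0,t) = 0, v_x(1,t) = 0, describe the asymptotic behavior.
v → 0. Diffusion dominates reaction (r=10.0671 < κπ²/(4L²)≈12.34); solution decays.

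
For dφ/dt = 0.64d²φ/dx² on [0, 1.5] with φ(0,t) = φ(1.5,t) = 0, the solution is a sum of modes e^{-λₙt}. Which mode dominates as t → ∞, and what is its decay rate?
Eigenvalues: λₙ = 0.64n²π²/1.5².
First three modes:
  n=1: λ₁ = 0.64π²/1.5² ≈ 2.807
  n=2: λ₂ = 2.56π²/1.5² ≈ 11.229 (4× faster decay)
  n=3: λ₃ = 5.76π²/1.5² ≈ 25.266 (9× faster decay)
As t → ∞, higher modes decay exponentially faster. The n=1 mode dominates: φ ~ c₁ sin(πx/1.5) e^{-λ₁t}.
Decay rate: λ₁ = 0.64π²/1.5² ≈ 2.807.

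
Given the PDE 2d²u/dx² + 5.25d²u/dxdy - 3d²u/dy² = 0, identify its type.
The second-order coefficients are A = 2, B = 5.25, C = -3. Since B² - 4AC = 51.5625 > 0, this is a hyperbolic PDE.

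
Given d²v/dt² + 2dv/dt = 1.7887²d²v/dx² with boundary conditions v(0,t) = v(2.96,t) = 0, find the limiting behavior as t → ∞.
v → 0. Damping (γ=2) dissipates energy; oscillations decay exponentially.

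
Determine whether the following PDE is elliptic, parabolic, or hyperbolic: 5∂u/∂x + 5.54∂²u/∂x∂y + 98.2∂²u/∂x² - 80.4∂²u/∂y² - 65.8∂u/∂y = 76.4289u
Rewriting in standard form: 98.2∂²u/∂x² + 5.54∂²u/∂x∂y - 80.4∂²u/∂y² + 5∂u/∂x - 65.8∂u/∂y - 76.4289u = 0. Coefficients: A = 98.2, B = 5.54, C = -80.4. B² - 4AC = 31611.8116, which is positive, so the equation is hyperbolic.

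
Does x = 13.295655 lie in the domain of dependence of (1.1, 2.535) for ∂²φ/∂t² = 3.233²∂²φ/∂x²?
No. The domain of dependence is [-7.095655, 9.295655], and 13.295655 is outside this interval.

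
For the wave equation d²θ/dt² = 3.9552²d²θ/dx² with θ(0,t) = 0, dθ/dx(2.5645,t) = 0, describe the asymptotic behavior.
θ oscillates (no decay). Energy is conserved; the solution oscillates indefinitely as standing waves.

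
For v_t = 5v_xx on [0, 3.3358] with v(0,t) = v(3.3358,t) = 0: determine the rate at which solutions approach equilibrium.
Eigenvalues: λₙ = 5n²π²/3.3358².
First three modes:
  n=1: λ₁ = 5π²/3.3358² ≈ 4.435
  n=2: λ₂ = 20π²/3.3358² ≈ 17.739 (4× faster decay)
  n=3: λ₃ = 45π²/3.3358² ≈ 39.913 (9× faster decay)
As t → ∞, higher modes decay exponentially faster. The n=1 mode dominates: v ~ c₁ sin(πx/3.3358) e^{-λ₁t}.
Decay rate: λ₁ = 5π²/3.3358² ≈ 4.435.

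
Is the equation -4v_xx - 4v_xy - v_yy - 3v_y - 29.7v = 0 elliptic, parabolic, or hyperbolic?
Computing B² - 4AC with A = -4, B = -4, C = -1: discriminant = 0 (zero). Answer: parabolic.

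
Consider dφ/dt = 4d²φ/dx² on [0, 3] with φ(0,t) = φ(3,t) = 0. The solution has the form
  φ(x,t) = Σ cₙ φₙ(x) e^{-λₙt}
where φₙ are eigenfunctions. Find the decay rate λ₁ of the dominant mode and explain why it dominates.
Eigenvalues: λₙ = 4n²π²/3².
First three modes:
  n=1: λ₁ = 4π²/3² ≈ 4.386
  n=2: λ₂ = 16π²/3² ≈ 17.546 (4× faster decay)
  n=3: λ₃ = 36π²/3² ≈ 39.478 (9× faster decay)
As t → ∞, higher modes decay exponentially faster. The n=1 mode dominates: φ ~ c₁ sin(πx/3) e^{-λ₁t}.
Decay rate: λ₁ = 4π²/3² ≈ 4.386.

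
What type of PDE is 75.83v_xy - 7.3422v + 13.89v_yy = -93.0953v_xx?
Rewriting in standard form: 93.0953v_xx + 75.83v_xy + 13.89v_yy - 7.3422v = 0. With A = 93.0953, B = 75.83, C = 13.89, the discriminant is 577.814032. This is a hyperbolic PDE.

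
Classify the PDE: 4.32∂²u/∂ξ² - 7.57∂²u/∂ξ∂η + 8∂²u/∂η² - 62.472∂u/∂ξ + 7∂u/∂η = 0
A = 4.32, B = -7.57, C = 8. Discriminant B² - 4AC = -80.9351. Since -80.9351 < 0, elliptic.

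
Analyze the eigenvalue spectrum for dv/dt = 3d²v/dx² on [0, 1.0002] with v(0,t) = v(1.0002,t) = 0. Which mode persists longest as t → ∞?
Eigenvalues: λₙ = 3n²π²/1.0002².
First three modes:
  n=1: λ₁ = 3π²/1.0002² ≈ 29.597
  n=2: λ₂ = 12π²/1.0002² ≈ 118.388 (4× faster decay)
  n=3: λ₃ = 27π²/1.0002² ≈ 266.373 (9× faster decay)
As t → ∞, higher modes decay exponentially faster. The n=1 mode dominates: v ~ c₁ sin(πx/1.0002) e^{-λ₁t}.
Decay rate: λ₁ = 3π²/1.0002² ≈ 29.597.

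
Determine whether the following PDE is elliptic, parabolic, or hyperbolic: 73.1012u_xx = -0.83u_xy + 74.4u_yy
Rewriting in standard form: 73.1012u_xx + 0.83u_xy - 74.4u_yy = 0. Coefficients: A = 73.1012, B = 0.83, C = -74.4. B² - 4AC = 21755.60602, which is positive, so the equation is hyperbolic.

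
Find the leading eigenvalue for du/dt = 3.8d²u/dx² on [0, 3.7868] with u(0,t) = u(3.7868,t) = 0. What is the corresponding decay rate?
Eigenvalues: λₙ = 3.8n²π²/3.7868².
First three modes:
  n=1: λ₁ = 3.8π²/3.7868² ≈ 2.615
  n=2: λ₂ = 15.2π²/3.7868² ≈ 10.462 (4× faster decay)
  n=3: λ₃ = 34.2π²/3.7868² ≈ 23.539 (9× faster decay)
As t → ∞, higher modes decay exponentially faster. The n=1 mode dominates: u ~ c₁ sin(πx/3.7868) e^{-λ₁t}.
Decay rate: λ₁ = 3.8π²/3.7868² ≈ 2.615.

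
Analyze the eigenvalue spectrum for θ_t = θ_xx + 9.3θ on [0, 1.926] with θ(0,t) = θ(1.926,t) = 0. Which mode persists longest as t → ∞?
Eigenvalues: λₙ = n²π²/1.926² - 9.3.
First three modes:
  n=1: λ₁ = π²/1.926² - 9.3 ≈ -6.639
  n=2: λ₂ = 4π²/1.926² - 9.3 ≈ 1.343
  n=3: λ₃ = 9π²/1.926² - 9.3 ≈ 14.646
Since π²/1.926² ≈ 2.661 < 9.3, λ₁ < 0.
The n=1 mode grows fastest (−λₙ is largest for n=1) → dominates.
Asymptotic: θ ~ c₁ sin(πx/1.926) e^{6.639t} (exponential growth at rate −λ₁ ≈ 6.639).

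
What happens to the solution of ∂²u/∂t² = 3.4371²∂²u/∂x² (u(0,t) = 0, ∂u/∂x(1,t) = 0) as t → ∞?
u oscillates (no decay). Energy is conserved; the solution oscillates indefinitely as standing waves.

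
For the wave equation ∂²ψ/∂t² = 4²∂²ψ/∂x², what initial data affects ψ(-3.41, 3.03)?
Domain of dependence: [-15.53, 8.71]. Signals travel at speed 4, so data within |x - -3.41| ≤ 4·3.03 = 12.12 can reach the point.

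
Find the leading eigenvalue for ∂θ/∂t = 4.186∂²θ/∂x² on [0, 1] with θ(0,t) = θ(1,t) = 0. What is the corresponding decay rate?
Eigenvalues: λₙ = 4.186n²π².
First three modes:
  n=1: λ₁ = 4.186π² ≈ 41.314
  n=2: λ₂ = 16.744π² ≈ 165.257 (4× faster decay)
  n=3: λ₃ = 37.674π² ≈ 371.827 (9× faster decay)
As t → ∞, higher modes decay exponentially faster. The n=1 mode dominates: θ ~ c₁ sin(πx) e^{-λ₁t}.
Decay rate: λ₁ = 4.186π² ≈ 41.314.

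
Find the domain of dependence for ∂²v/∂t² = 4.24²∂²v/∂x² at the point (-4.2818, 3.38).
Domain of dependence: [-18.613, 10.0494]. Signals travel at speed 4.24, so data within |x - -4.2818| ≤ 4.24·3.38 = 14.3312 can reach the point.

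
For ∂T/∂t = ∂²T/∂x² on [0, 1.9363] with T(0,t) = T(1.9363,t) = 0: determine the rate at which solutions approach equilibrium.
Eigenvalues: λₙ = n²π²/1.9363².
First three modes:
  n=1: λ₁ = π²/1.9363² ≈ 2.632
  n=2: λ₂ = 4π²/1.9363² ≈ 10.53 (4× faster decay)
  n=3: λ₃ = 9π²/1.9363² ≈ 23.692 (9× faster decay)
As t → ∞, higher modes decay exponentially faster. The n=1 mode dominates: T ~ c₁ sin(πx/1.9363) e^{-λ₁t}.
Decay rate: λ₁ = π²/1.9363² ≈ 2.632.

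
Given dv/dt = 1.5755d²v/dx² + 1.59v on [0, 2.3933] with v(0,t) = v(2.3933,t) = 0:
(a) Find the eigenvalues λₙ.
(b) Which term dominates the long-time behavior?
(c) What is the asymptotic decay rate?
Eigenvalues: λₙ = 1.5755n²π²/2.3933² - 1.59.
First three modes:
  n=1: λ₁ = 1.5755π²/2.3933² - 1.59 ≈ 1.125
  n=2: λ₂ = 6.302π²/2.3933² - 1.59 ≈ 9.269
  n=3: λ₃ = 14.1795π²/2.3933² - 1.59 ≈ 22.842
Since 1.5755π²/2.3933² ≈ 2.715 > 1.59, all λₙ > 0.
The n=1 mode decays slowest → dominates as t → ∞.
Asymptotic: v ~ c₁ sin(πx/2.3933) e^{-λ₁t} with decay rate λ₁ ≈ 1.125.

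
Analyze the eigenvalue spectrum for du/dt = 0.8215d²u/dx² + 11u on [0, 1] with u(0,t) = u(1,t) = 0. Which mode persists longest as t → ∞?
Eigenvalues: λₙ = 0.8215n²π²/1² - 11.
First three modes:
  n=1: λ₁ = 0.8215π² - 11 ≈ -2.892
  n=2: λ₂ = 3.286π² - 11 ≈ 21.432
  n=3: λ₃ = 7.3935π² - 11 ≈ 61.971
Since 0.8215π² ≈ 8.108 < 11, λ₁ < 0.
The n=1 mode grows fastest (−λₙ is largest for n=1) → dominates.
Asymptotic: u ~ c₁ sin(πx/1) e^{2.892t} (exponential growth at rate −λ₁ ≈ 2.892).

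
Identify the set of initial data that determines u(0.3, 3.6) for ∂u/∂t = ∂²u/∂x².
The entire real line. The heat equation has infinite propagation speed: any initial disturbance instantly affects all points (though exponentially small far away).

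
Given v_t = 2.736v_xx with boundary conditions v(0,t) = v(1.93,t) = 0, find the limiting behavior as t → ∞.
v → 0. Heat diffuses out through both boundaries.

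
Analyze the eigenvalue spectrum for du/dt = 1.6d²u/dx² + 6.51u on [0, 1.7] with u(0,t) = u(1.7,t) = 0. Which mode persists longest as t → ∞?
Eigenvalues: λₙ = 1.6n²π²/1.7² - 6.51.
First three modes:
  n=1: λ₁ = 1.6π²/1.7² - 6.51 ≈ -1.046
  n=2: λ₂ = 6.4π²/1.7² - 6.51 ≈ 15.347
  n=3: λ₃ = 14.4π²/1.7² - 6.51 ≈ 42.667
Since 1.6π²/1.7² ≈ 5.464 < 6.51, λ₁ < 0.
The n=1 mode grows fastest (−λₙ is largest for n=1) → dominates.
Asymptotic: u ~ c₁ sin(πx/1.7) e^{1.046t} (exponential growth at rate −λ₁ ≈ 1.046).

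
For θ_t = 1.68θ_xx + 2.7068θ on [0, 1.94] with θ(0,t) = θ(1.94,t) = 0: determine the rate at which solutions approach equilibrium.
Eigenvalues: λₙ = 1.68n²π²/1.94² - 2.7068.
First three modes:
  n=1: λ₁ = 1.68π²/1.94² - 2.7068 ≈ 1.699
  n=2: λ₂ = 6.72π²/1.94² - 2.7068 ≈ 14.916
  n=3: λ₃ = 15.12π²/1.94² - 2.7068 ≈ 36.944
Since 1.68π²/1.94² ≈ 4.406 > 2.7068, all λₙ > 0.
The n=1 mode decays slowest → dominates as t → ∞.
Asymptotic: θ ~ c₁ sin(πx/1.94) e^{-λ₁t} with decay rate λ₁ ≈ 1.699.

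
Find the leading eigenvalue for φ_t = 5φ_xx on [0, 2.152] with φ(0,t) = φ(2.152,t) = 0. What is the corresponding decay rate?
Eigenvalues: λₙ = 5n²π²/2.152².
First three modes:
  n=1: λ₁ = 5π²/2.152² ≈ 10.656
  n=2: λ₂ = 20π²/2.152² ≈ 42.623 (4× faster decay)
  n=3: λ₃ = 45π²/2.152² ≈ 95.902 (9× faster decay)
As t → ∞, higher modes decay exponentially faster. The n=1 mode dominates: φ ~ c₁ sin(πx/2.152) e^{-λ₁t}.
Decay rate: λ₁ = 5π²/2.152² ≈ 10.656.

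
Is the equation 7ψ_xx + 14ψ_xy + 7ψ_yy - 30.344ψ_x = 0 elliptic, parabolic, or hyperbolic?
Computing B² - 4AC with A = 7, B = 14, C = 7: discriminant = 0 (zero). Answer: parabolic.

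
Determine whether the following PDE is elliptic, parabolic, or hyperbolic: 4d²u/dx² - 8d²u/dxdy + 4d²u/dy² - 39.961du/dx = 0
Coefficients: A = 4, B = -8, C = 4. B² - 4AC = 0, which is zero, so the equation is parabolic.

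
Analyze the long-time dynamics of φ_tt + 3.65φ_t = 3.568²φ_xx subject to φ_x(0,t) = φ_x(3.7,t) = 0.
Long-time behavior: φ → constant (steady state). Damping (γ=3.65) dissipates the nonconstant modes; with Neumann BCs the spatial average obeys M''+γM'=0 and tends to a finite limit.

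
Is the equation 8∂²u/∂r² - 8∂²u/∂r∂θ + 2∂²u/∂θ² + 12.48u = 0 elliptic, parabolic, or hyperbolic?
Computing B² - 4AC with A = 8, B = -8, C = 2: discriminant = 0 (zero). Answer: parabolic.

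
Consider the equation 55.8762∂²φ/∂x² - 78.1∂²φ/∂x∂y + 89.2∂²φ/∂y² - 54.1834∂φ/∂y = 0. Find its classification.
Elliptic. (A = 55.8762, B = -78.1, C = 89.2 gives B² - 4AC = -13837.01816.)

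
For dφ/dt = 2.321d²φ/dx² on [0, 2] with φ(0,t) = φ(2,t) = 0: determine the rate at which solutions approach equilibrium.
Eigenvalues: λₙ = 2.321n²π²/2².
First three modes:
  n=1: λ₁ = 2.321π²/2² ≈ 5.727
  n=2: λ₂ = 9.284π²/2² ≈ 22.907 (4× faster decay)
  n=3: λ₃ = 20.889π²/2² ≈ 51.542 (9× faster decay)
As t → ∞, higher modes decay exponentially faster. The n=1 mode dominates: φ ~ c₁ sin(πx/2) e^{-λ₁t}.
Decay rate: λ₁ = 2.321π²/2² ≈ 5.727.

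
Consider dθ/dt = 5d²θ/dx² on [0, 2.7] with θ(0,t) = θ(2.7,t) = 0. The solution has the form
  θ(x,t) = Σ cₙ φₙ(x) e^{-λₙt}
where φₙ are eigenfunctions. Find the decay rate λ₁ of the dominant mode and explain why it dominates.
Eigenvalues: λₙ = 5n²π²/2.7².
First three modes:
  n=1: λ₁ = 5π²/2.7² ≈ 6.769
  n=2: λ₂ = 20π²/2.7² ≈ 27.077 (4× faster decay)
  n=3: λ₃ = 45π²/2.7² ≈ 60.923 (9× faster decay)
As t → ∞, higher modes decay exponentially faster. The n=1 mode dominates: θ ~ c₁ sin(πx/2.7) e^{-λ₁t}.
Decay rate: λ₁ = 5π²/2.7² ≈ 6.769.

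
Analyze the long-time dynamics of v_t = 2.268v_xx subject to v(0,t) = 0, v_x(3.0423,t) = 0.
Long-time behavior: v → 0. Heat escapes through the Dirichlet boundary.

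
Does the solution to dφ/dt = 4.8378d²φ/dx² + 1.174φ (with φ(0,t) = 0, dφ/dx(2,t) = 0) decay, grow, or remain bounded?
φ → 0. Diffusion dominates reaction (r=1.174 < κπ²/(4L²)≈2.98); solution decays.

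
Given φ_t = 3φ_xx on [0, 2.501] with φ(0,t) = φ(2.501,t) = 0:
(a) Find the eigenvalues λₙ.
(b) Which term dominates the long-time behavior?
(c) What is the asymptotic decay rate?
Eigenvalues: λₙ = 3n²π²/2.501².
First three modes:
  n=1: λ₁ = 3π²/2.501² ≈ 4.734
  n=2: λ₂ = 12π²/2.501² ≈ 18.934 (4× faster decay)
  n=3: λ₃ = 27π²/2.501² ≈ 42.603 (9× faster decay)
As t → ∞, higher modes decay exponentially faster. The n=1 mode dominates: φ ~ c₁ sin(πx/2.501) e^{-λ₁t}.
Decay rate: λ₁ = 3π²/2.501² ≈ 4.734.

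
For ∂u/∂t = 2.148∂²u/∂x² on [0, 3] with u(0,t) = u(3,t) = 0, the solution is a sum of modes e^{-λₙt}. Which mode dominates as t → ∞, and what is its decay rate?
Eigenvalues: λₙ = 2.148n²π²/3².
First three modes:
  n=1: λ₁ = 2.148π²/3² ≈ 2.356
  n=2: λ₂ = 8.592π²/3² ≈ 9.422 (4× faster decay)
  n=3: λ₃ = 19.332π²/3² ≈ 21.2 (9× faster decay)
As t → ∞, higher modes decay exponentially faster. The n=1 mode dominates: u ~ c₁ sin(πx/3) e^{-λ₁t}.
Decay rate: λ₁ = 2.148π²/3² ≈ 2.356.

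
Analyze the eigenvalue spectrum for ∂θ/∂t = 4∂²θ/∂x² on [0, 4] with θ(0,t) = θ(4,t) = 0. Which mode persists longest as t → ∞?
Eigenvalues: λₙ = 4n²π²/4².
First three modes:
  n=1: λ₁ = 4π²/4² ≈ 2.467
  n=2: λ₂ = 16π²/4² ≈ 9.87 (4× faster decay)
  n=3: λ₃ = 36π²/4² ≈ 22.207 (9× faster decay)
As t → ∞, higher modes decay exponentially faster. The n=1 mode dominates: θ ~ c₁ sin(πx/4) e^{-λ₁t}.
Decay rate: λ₁ = 4π²/4² ≈ 2.467.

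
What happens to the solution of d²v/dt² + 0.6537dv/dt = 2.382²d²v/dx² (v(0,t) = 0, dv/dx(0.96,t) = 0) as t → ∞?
v → 0. Damping (γ=0.6537) dissipates energy; oscillations decay exponentially.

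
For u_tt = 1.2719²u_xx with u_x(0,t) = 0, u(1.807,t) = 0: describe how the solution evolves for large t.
u oscillates (no decay). Energy is conserved; the solution oscillates indefinitely as standing waves.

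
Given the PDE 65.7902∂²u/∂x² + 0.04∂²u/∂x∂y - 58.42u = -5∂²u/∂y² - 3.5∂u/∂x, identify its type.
Rewriting in standard form: 65.7902∂²u/∂x² + 0.04∂²u/∂x∂y + 5∂²u/∂y² + 3.5∂u/∂x - 58.42u = 0. The second-order coefficients are A = 65.7902, B = 0.04, C = 5. Since B² - 4AC = -1315.8024 < 0, this is an elliptic PDE.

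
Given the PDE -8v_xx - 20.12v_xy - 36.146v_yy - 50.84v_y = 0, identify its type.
The second-order coefficients are A = -8, B = -20.12, C = -36.146. Since B² - 4AC = -751.8576 < 0, this is an elliptic PDE.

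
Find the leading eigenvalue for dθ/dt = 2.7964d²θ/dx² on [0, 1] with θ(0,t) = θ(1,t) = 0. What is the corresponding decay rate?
Eigenvalues: λₙ = 2.7964n²π².
First three modes:
  n=1: λ₁ = 2.7964π² ≈ 27.599
  n=2: λ₂ = 11.1856π² ≈ 110.397 (4× faster decay)
  n=3: λ₃ = 25.1676π² ≈ 248.394 (9× faster decay)
As t → ∞, higher modes decay exponentially faster. The n=1 mode dominates: θ ~ c₁ sin(πx) e^{-λ₁t}.
Decay rate: λ₁ = 2.7964π² ≈ 27.599.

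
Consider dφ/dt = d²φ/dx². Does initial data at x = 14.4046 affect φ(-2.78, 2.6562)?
Yes, for any finite x. The heat equation has infinite propagation speed, so all initial data affects all points at any t > 0.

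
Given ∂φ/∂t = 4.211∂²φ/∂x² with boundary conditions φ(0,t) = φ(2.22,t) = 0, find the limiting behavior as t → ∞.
φ → 0. Heat diffuses out through both boundaries.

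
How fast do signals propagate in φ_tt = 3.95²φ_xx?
Speed = 3.95. Information travels along characteristics x = x₀ ± 3.95t.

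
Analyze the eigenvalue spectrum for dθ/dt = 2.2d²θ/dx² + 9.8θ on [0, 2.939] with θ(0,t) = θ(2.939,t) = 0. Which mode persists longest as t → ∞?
Eigenvalues: λₙ = 2.2n²π²/2.939² - 9.8.
First three modes:
  n=1: λ₁ = 2.2π²/2.939² - 9.8 ≈ -7.286
  n=2: λ₂ = 8.8π²/2.939² - 9.8 ≈ 0.255
  n=3: λ₃ = 19.8π²/2.939² - 9.8 ≈ 12.824
Since 2.2π²/2.939² ≈ 2.514 < 9.8, λ₁ < 0.
The n=1 mode grows fastest (−λₙ is largest for n=1) → dominates.
Asymptotic: θ ~ c₁ sin(πx/2.939) e^{7.286t} (exponential growth at rate −λ₁ ≈ 7.286).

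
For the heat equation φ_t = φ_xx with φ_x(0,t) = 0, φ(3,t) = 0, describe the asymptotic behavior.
φ → 0. Heat escapes through the Dirichlet boundary.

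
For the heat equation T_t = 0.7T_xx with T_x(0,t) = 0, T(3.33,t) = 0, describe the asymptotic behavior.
T → 0. Heat escapes through the Dirichlet boundary.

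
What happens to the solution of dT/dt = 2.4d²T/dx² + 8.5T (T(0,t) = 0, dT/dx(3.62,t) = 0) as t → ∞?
T grows unboundedly. Reaction dominates diffusion (r=8.5 > κπ²/(4L²)≈0.45); solution grows exponentially.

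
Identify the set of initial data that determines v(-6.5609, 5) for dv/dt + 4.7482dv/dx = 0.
A single point: x = -30.3019. The characteristic through (-6.5609, 5) is x - 4.7482t = const, so x = -6.5609 - 4.7482·5 = -30.3019.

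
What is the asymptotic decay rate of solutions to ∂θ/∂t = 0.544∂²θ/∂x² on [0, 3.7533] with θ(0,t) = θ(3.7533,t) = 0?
Eigenvalues: λₙ = 0.544n²π²/3.7533².
First three modes:
  n=1: λ₁ = 0.544π²/3.7533² ≈ 0.381
  n=2: λ₂ = 2.176π²/3.7533² ≈ 1.525 (4× faster decay)
  n=3: λ₃ = 4.896π²/3.7533² ≈ 3.43 (9× faster decay)
As t → ∞, higher modes decay exponentially faster. The n=1 mode dominates: θ ~ c₁ sin(πx/3.7533) e^{-λ₁t}.
Decay rate: λ₁ = 0.544π²/3.7533² ≈ 0.381.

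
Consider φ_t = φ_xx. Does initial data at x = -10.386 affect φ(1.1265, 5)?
Yes, for any finite x. The heat equation has infinite propagation speed, so all initial data affects all points at any t > 0.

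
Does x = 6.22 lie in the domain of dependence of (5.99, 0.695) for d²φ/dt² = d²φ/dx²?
Yes. The domain of dependence is [5.295, 6.685], and 6.22 ∈ [5.295, 6.685].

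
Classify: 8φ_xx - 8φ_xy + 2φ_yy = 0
Parabolic (discriminant = 0).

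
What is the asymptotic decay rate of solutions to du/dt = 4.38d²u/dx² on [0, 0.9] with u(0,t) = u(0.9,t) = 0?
Eigenvalues: λₙ = 4.38n²π²/0.9².
First three modes:
  n=1: λ₁ = 4.38π²/0.9² ≈ 53.369
  n=2: λ₂ = 17.52π²/0.9² ≈ 213.476 (4× faster decay)
  n=3: λ₃ = 39.42π²/0.9² ≈ 480.321 (9× faster decay)
As t → ∞, higher modes decay exponentially faster. The n=1 mode dominates: u ~ c₁ sin(πx/0.9) e^{-λ₁t}.
Decay rate: λ₁ = 4.38π²/0.9² ≈ 53.369.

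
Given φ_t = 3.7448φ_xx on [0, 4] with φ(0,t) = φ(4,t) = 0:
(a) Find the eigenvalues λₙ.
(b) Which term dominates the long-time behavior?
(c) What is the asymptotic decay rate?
Eigenvalues: λₙ = 3.7448n²π²/4².
First three modes:
  n=1: λ₁ = 3.7448π²/4² ≈ 2.31
  n=2: λ₂ = 14.9792π²/4² ≈ 9.24 (4× faster decay)
  n=3: λ₃ = 33.7032π²/4² ≈ 20.79 (9× faster decay)
As t → ∞, higher modes decay exponentially faster. The n=1 mode dominates: φ ~ c₁ sin(πx/4) e^{-λ₁t}.
Decay rate: λ₁ = 3.7448π²/4² ≈ 2.31.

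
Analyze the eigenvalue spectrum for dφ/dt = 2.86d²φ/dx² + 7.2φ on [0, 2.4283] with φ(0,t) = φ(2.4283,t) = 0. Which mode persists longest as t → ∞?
Eigenvalues: λₙ = 2.86n²π²/2.4283² - 7.2.
First three modes:
  n=1: λ₁ = 2.86π²/2.4283² - 7.2 ≈ -2.413
  n=2: λ₂ = 11.44π²/2.4283² - 7.2 ≈ 11.948
  n=3: λ₃ = 25.74π²/2.4283² - 7.2 ≈ 35.883
Since 2.86π²/2.4283² ≈ 4.787 < 7.2, λ₁ < 0.
The n=1 mode grows fastest (−λₙ is largest for n=1) → dominates.
Asymptotic: φ ~ c₁ sin(πx/2.4283) e^{2.413t} (exponential growth at rate −λ₁ ≈ 2.413).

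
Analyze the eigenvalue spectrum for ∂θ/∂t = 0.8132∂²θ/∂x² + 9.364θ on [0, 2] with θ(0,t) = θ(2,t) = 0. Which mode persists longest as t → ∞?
Eigenvalues: λₙ = 0.8132n²π²/2² - 9.364.
First three modes:
  n=1: λ₁ = 0.8132π²/2² - 9.364 ≈ -7.358
  n=2: λ₂ = 3.2528π²/2² - 9.364 ≈ -1.338
  n=3: λ₃ = 7.3188π²/2² - 9.364 ≈ 8.694
Since 0.8132π²/2² ≈ 2.006 < 9.364, λ₁ < 0.
The n=1 mode grows fastest (−λₙ is largest for n=1) → dominates.
Asymptotic: θ ~ c₁ sin(πx/2) e^{7.358t} (exponential growth at rate −λ₁ ≈ 7.358).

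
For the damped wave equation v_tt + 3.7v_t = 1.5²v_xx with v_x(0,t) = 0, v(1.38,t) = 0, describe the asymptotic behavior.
v → 0. Damping (γ=3.7) dissipates energy; oscillations decay exponentially.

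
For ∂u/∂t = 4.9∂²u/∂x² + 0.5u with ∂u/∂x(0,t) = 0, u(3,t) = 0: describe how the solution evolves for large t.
u → 0. Diffusion dominates reaction (r=0.5 < κπ²/(4L²)≈1.34); solution decays.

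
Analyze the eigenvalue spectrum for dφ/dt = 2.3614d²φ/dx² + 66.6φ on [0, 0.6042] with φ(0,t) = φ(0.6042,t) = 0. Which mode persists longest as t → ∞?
Eigenvalues: λₙ = 2.3614n²π²/0.6042² - 66.6.
First three modes:
  n=1: λ₁ = 2.3614π²/0.6042² - 66.6 ≈ -2.758
  n=2: λ₂ = 9.4456π²/0.6042² - 66.6 ≈ 188.769
  n=3: λ₃ = 21.2526π²/0.6042² - 66.6 ≈ 507.98
Since 2.3614π²/0.6042² ≈ 63.842 < 66.6, λ₁ < 0.
The n=1 mode grows fastest (−λₙ is largest for n=1) → dominates.
Asymptotic: φ ~ c₁ sin(πx/0.6042) e^{2.758t} (exponential growth at rate −λ₁ ≈ 2.758).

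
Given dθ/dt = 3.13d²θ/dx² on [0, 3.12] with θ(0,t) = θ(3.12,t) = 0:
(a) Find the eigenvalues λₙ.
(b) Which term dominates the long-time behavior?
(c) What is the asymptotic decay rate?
Eigenvalues: λₙ = 3.13n²π²/3.12².
First three modes:
  n=1: λ₁ = 3.13π²/3.12² ≈ 3.173
  n=2: λ₂ = 12.52π²/3.12² ≈ 12.694 (4× faster decay)
  n=3: λ₃ = 28.17π²/3.12² ≈ 28.561 (9× faster decay)
As t → ∞, higher modes decay exponentially faster. The n=1 mode dominates: θ ~ c₁ sin(πx/3.12) e^{-λ₁t}.
Decay rate: λ₁ = 3.13π²/3.12² ≈ 3.173.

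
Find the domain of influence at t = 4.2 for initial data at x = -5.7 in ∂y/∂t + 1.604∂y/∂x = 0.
At x = 1.0368. The characteristic carries data from (-5.7, 0) to (1.0368, 4.2).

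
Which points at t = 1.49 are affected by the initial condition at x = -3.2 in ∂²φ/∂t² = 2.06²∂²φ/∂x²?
Domain of influence: [-6.2694, -0.1306]. Data at x = -3.2 spreads outward at speed 2.06.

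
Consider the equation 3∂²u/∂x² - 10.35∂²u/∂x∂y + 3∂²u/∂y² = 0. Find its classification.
Hyperbolic. (A = 3, B = -10.35, C = 3 gives B² - 4AC = 71.1225.)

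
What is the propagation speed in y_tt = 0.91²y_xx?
Speed = 0.91. Information travels along characteristics x = x₀ ± 0.91t.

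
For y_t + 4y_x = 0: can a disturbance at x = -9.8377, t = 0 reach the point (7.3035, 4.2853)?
Yes. The characteristic through (7.3035, 4.2853) passes through x = -9.8377.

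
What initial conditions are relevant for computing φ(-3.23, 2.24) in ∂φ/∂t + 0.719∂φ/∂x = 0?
A single point: x = -4.84056. The characteristic through (-3.23, 2.24) is x - 0.719t = const, so x = -3.23 - 0.719·2.24 = -4.84056.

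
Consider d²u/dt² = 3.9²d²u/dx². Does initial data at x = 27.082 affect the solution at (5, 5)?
No. The domain of dependence is [-14.5, 24.5], and 27.082 is outside this interval.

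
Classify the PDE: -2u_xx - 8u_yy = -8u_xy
Rewriting in standard form: -2u_xx + 8u_xy - 8u_yy = 0. A = -2, B = 8, C = -8. Discriminant B² - 4AC = 0. Since 0 = 0, parabolic.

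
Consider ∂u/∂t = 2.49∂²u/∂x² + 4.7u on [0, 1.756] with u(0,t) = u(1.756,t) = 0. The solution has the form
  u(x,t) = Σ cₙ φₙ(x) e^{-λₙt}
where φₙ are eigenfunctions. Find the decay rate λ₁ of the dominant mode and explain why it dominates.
Eigenvalues: λₙ = 2.49n²π²/1.756² - 4.7.
First three modes:
  n=1: λ₁ = 2.49π²/1.756² - 4.7 ≈ 3.27
  n=2: λ₂ = 9.96π²/1.756² - 4.7 ≈ 27.179
  n=3: λ₃ = 22.41π²/1.756² - 4.7 ≈ 67.029
Since 2.49π²/1.756² ≈ 7.97 > 4.7, all λₙ > 0.
The n=1 mode decays slowest → dominates as t → ∞.
Asymptotic: u ~ c₁ sin(πx/1.756) e^{-λ₁t} with decay rate λ₁ ≈ 3.27.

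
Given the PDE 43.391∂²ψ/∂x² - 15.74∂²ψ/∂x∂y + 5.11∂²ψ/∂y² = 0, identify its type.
The second-order coefficients are A = 43.391, B = -15.74, C = 5.11. Since B² - 4AC = -639.16444 < 0, this is an elliptic PDE.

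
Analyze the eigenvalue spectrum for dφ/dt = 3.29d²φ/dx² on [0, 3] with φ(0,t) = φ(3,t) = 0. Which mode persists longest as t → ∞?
Eigenvalues: λₙ = 3.29n²π²/3².
First three modes:
  n=1: λ₁ = 3.29π²/3² ≈ 3.608
  n=2: λ₂ = 13.16π²/3² ≈ 14.432 (4× faster decay)
  n=3: λ₃ = 29.61π²/3² ≈ 32.471 (9× faster decay)
As t → ∞, higher modes decay exponentially faster. The n=1 mode dominates: φ ~ c₁ sin(πx/3) e^{-λ₁t}.
Decay rate: λ₁ = 3.29π²/3² ≈ 3.608.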